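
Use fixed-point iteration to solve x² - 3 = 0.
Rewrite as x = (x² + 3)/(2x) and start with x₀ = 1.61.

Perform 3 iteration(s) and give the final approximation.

Equation: x² - 3 = 0
Fixed-point form: x = (x² + 3)/(2x)
x₀ = 1.61

x_1 = g(1.610000) = 1.736677
x_2 = g(1.736677) = 1.732057
x_3 = g(1.732057) = 1.732051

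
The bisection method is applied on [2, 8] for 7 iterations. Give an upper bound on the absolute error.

Bisection error bound: |error| ≤ (b-a)/2^n
|error| ≤ (8 - 2)/2^7 = 6/2^7
|error| ≤ 0.0468750000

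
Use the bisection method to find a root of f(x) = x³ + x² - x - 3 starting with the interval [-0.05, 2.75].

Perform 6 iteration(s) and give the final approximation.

f(x) = x³ + x² - x - 3
Initial interval: [-0.05, 2.75]

Iteration 1:
  c_1 = (-0.050000 + 2.750000)/2 = 1.350000
  f(c_1) = f(1.350000) = -0.067125
  f(a) × f(c) ≥ 0, new interval: [1.350000, 2.750000]
Iteration 2:
  c_2 = (1.350000 + 2.750000)/2 = 2.050000
  f(c_2) = f(2.050000) = 7.767625
  f(a) × f(c) < 0, new interval: [1.350000, 2.050000]
Iteration 3:
  c_3 = (1.350000 + 2.050000)/2 = 1.700000
  f(c_3) = f(1.700000) = 3.103000
  f(a) × f(c) < 0, new interval: [1.350000, 1.700000]
Iteration 4:
  c_4 = (1.350000 + 1.700000)/2 = 1.525000
  f(c_4) = f(1.525000) = 1.347203
  f(a) × f(c) < 0, new interval: [1.350000, 1.525000]
Iteration 5:
  c_5 = (1.350000 + 1.525000)/2 = 1.437500
  f(c_5) = f(1.437500) = 0.599365
  f(a) × f(c) < 0, new interval: [1.350000, 1.437500]
Iteration 6:
  c_6 = (1.350000 + 1.437500)/2 = 1.393750
  f(c_6) = f(1.393750) = 0.256203
  f(a) × f(c) < 0, new interval: [1.350000, 1.393750]

After 6 iteration(s), the approximation is c_6 = 1.393750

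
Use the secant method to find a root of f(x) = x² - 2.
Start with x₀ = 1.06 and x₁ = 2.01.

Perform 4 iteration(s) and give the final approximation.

f(x) = x² - 2
x₀ = 1.06, x₁ = 2.01

Secant formula: x_{n+1} = x_n - f(x_n)(x_n - x_{n-1})/(f(x_n) - f(x_{n-1}))

Iteration 1:
  f(1.060000) = -0.876400
  f(2.010000) = 2.040100
  x_2 = 2.010000 - 2.040100×(2.010000 - 1.060000)/(2.040100 - (-0.876400))
       = 1.345472
Iteration 2:
  f(2.010000) = 2.040100
  f(1.345472) = -0.189704
  x_3 = 1.345472 - (-0.189704)×(1.345472 - 2.010000)/(-0.189704 - 2.040100)
       = 1.402008
Iteration 3:
  f(1.345472) = -0.189704
  f(1.402008) = -0.034373
  x_4 = 1.402008 - (-0.034373)×(1.402008 - 1.345472)/(-0.034373 - (-0.189704))
       = 1.414519
Iteration 4:
  f(1.402008) = -0.034373
  f(1.414519) = 0.000864
  x_5 = 1.414519 - 0.000864×(1.414519 - 1.402008)/(0.000864 - (-0.034373))
       = 1.414212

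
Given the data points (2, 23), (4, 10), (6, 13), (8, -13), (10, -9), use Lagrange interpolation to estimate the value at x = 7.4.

Lagrange interpolation formula:
P(x) = Σ yᵢ × Lᵢ(x)
where Lᵢ(x) = Π_{j≠i} (x - xⱼ)/(xᵢ - xⱼ)

L_0(7.4) = (7.4 - 4)/(2 - 4) × (7.4 - 6)/(2 - 6) × (7.4 - 8)/(2 - 8) × (7.4 - 10)/(2 - 10) = 0.019337
L_1(7.4) = (7.4 - 2)/(4 - 2) × (7.4 - 6)/(4 - 6) × (7.4 - 8)/(4 - 8) × (7.4 - 10)/(4 - 10) = -0.122850
L_2(7.4) = (7.4 - 2)/(6 - 2) × (7.4 - 4)/(6 - 4) × (7.4 - 8)/(6 - 8) × (7.4 - 10)/(6 - 10) = 0.447525
L_3(7.4) = (7.4 - 2)/(8 - 2) × (7.4 - 4)/(8 - 4) × (7.4 - 6)/(8 - 6) × (7.4 - 10)/(8 - 10) = 0.696150
L_4(7.4) = (7.4 - 2)/(10 - 2) × (7.4 - 4)/(10 - 4) × (7.4 - 6)/(10 - 6) × (7.4 - 8)/(10 - 8) = -0.040162

P(7.4) = 23×L_0(7.4) + 10×L_1(7.4) + 13×L_2(7.4) + (-13)×L_3(7.4) + (-9)×L_4(7.4)
P(7.4) = -3.654400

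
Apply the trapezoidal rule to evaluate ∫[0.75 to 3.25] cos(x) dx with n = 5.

f(x) = cos(x)
a = 0.75, b = 3.25, n = 5
h = (b - a)/n = 0.500000

Trapezoidal rule: (h/2)[f(x₀) + 2f(x₁) + 2f(x₂) + ... + f(xₙ)]

x_0 = 0.7500, f(x_0) = 0.731689, coefficient = 1
x_1 = 1.2500, f(x_1) = 0.315322, coefficient = 2
x_2 = 1.7500, f(x_2) = -0.178246, coefficient = 2
x_3 = 2.2500, f(x_3) = -0.628174, coefficient = 2
x_4 = 2.7500, f(x_4) = -0.924302, coefficient = 2
x_5 = 3.2500, f(x_5) = -0.994130, coefficient = 1

I ≈ (0.500000/2) × -3.093240 = -0.773310
Exact value: -0.789834
Error: 0.016524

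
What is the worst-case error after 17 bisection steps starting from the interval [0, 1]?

Bisection error bound: |error| ≤ (b-a)/2^n
|error| ≤ (1 - 0)/2^17 = 1/2^17
|error| ≤ 0.0000076294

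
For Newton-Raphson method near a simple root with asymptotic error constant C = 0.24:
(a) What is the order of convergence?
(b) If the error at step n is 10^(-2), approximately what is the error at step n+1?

(a) Newton-Raphson has quadratic (order 2) convergence near simple roots.
    This means |e_{n+1}| ≈ C|e_n|².

(b) With |e_n| = 10^(-2) and C = 0.24:
    |e_{n+1}| ≈ 0.24 × (10^(-2))² = 0.24 × 10^(-4)

(a) 2 (quadratic); (b) |e_{n+1}| ≈ 2.400e-05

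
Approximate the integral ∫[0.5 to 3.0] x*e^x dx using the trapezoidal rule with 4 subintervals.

f(x) = x*e^x
a = 0.5, b = 3.0, n = 4
h = (b - a)/n = 0.625000

Trapezoidal rule: (h/2)[f(x₀) + 2f(x₁) + 2f(x₂) + ... + f(xₙ)]

x_0 = 0.5000, f(x_0) = 0.824361, coefficient = 1
x_1 = 1.1250, f(x_1) = 3.465244, coefficient = 2
x_2 = 1.7500, f(x_2) = 10.070555, coefficient = 2
x_3 = 2.3750, f(x_3) = 25.533656, coefficient = 2
x_4 = 3.0000, f(x_4) = 60.256611, coefficient = 1

I ≈ (0.625000/2) × 139.219881 = 43.506213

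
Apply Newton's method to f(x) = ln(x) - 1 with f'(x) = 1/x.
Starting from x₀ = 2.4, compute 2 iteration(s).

f(x) = ln(x) - 1
f'(x) = 1/x
x₀ = 2.4

Newton-Raphson formula: x_{n+1} = x_n - f(x_n)/f'(x_n)

Iteration 1:
  f(2.400000) = -0.124531
  f'(2.400000) = 0.416667
  x_1 = 2.400000 - (-0.124531)/0.416667 = 2.698875
Iteration 2:
  f(2.698875) = -0.007165
  f'(2.698875) = 0.370525
  x_2 = 2.698875 - (-0.007165)/0.370525 = 2.718212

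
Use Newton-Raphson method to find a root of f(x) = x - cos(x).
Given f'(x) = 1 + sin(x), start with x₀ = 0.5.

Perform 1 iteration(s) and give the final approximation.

f(x) = x - cos(x)
f'(x) = 1 + sin(x)
x₀ = 0.5

Newton-Raphson formula: x_{n+1} = x_n - f(x_n)/f'(x_n)

Iteration 1:
  f(0.500000) = -0.377583
  f'(0.500000) = 1.479426
  x_1 = 0.500000 - (-0.377583)/1.479426 = 0.755222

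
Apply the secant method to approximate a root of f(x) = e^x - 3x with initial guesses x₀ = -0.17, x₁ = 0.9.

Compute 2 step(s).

f(x) = e^x - 3x
x₀ = -0.17, x₁ = 0.9

Secant formula: x_{n+1} = x_n - f(x_n)(x_n - x_{n-1})/(f(x_n) - f(x_{n-1}))

Iteration 1:
  f(-0.170000) = 1.353665
  f(0.900000) = -0.240397
  x_2 = 0.900000 - (-0.240397)×(0.900000 - (-0.170000))/(-0.240397 - 1.353665)
       = 0.738636
Iteration 2:
  f(0.900000) = -0.240397
  f(0.738636) = -0.122829
  x_3 = 0.738636 - (-0.122829)×(0.738636 - 0.900000)/(-0.122829 - (-0.240397))
       = 0.570050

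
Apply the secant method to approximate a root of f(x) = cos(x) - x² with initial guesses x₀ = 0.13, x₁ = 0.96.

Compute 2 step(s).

f(x) = cos(x) - x²
x₀ = 0.13, x₁ = 0.96

Secant formula: x_{n+1} = x_n - f(x_n)(x_n - x_{n-1})/(f(x_n) - f(x_{n-1}))

Iteration 1:
  f(0.130000) = 0.974662
  f(0.960000) = -0.348080
  x_2 = 0.960000 - (-0.348080)×(0.960000 - 0.130000)/(-0.348080 - 0.974662)
       = 0.741585
Iteration 2:
  f(0.960000) = -0.348080
  f(0.741585) = 0.187450
  x_3 = 0.741585 - 0.187450×(0.741585 - 0.960000)/(0.187450 - (-0.348080))
       = 0.818036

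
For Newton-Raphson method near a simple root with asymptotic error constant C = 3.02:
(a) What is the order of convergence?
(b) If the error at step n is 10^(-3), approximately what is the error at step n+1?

(a) Newton-Raphson has quadratic (order 2) convergence near simple roots.
    This means |e_{n+1}| ≈ C|e_n|².

(b) With |e_n| = 10^(-3) and C = 3.02:
    |e_{n+1}| ≈ 3.02 × (10^(-3))² = 3.02 × 10^(-6)

(a) 2 (quadratic); (b) |e_{n+1}| ≈ 3.020e-06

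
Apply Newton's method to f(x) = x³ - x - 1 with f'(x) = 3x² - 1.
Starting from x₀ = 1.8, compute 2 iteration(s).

f(x) = x³ - x - 1
f'(x) = 3x² - 1
x₀ = 1.8

Newton-Raphson formula: x_{n+1} = x_n - f(x_n)/f'(x_n)

Iteration 1:
  f(1.800000) = 3.032000
  f'(1.800000) = 8.720000
  x_1 = 1.800000 - 3.032000/8.720000 = 1.452294
Iteration 2:
  f(1.452294) = 0.610821
  f'(1.452294) = 5.327470
  x_2 = 1.452294 - 0.610821/5.327470 = 1.337639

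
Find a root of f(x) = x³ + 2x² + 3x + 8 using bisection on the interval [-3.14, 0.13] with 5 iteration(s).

f(x) = x³ + 2x² + 3x + 8
Initial interval: [-3.14, 0.13]

Iteration 1:
  c_1 = (-3.140000 + 0.130000)/2 = -1.505000
  f(c_1) = f(-1.505000) = 4.606187
  f(a) × f(c) < 0, new interval: [-3.140000, -1.505000]
Iteration 2:
  c_2 = (-3.140000 + (-1.505000))/2 = -2.322500
  f(c_2) = f(-2.322500) = -0.707067
  f(a) × f(c) ≥ 0, new interval: [-2.322500, -1.505000]
Iteration 3:
  c_3 = (-2.322500 + (-1.505000))/2 = -1.913750
  f(c_3) = f(-1.913750) = 2.574635
  f(a) × f(c) < 0, new interval: [-2.322500, -1.913750]
Iteration 4:
  c_4 = (-2.322500 + (-1.913750))/2 = -2.118125
  f(c_4) = f(-2.118125) = 1.115663
  f(a) × f(c) < 0, new interval: [-2.322500, -2.118125]
Iteration 5:
  c_5 = (-2.322500 + (-2.118125))/2 = -2.220313
  f(c_5) = f(-2.220313) = 0.252969
  f(a) × f(c) < 0, new interval: [-2.322500, -2.220313]

After 5 iteration(s), the approximation is c_5 = -2.220313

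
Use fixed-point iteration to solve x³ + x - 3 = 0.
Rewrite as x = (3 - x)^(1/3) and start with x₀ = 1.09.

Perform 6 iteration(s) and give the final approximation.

Equation: x³ + x - 3 = 0
Fixed-point form: x = (3 - x)^(1/3)
x₀ = 1.09

x_1 = g(1.090000) = 1.240731
x_2 = g(1.240731) = 1.207195
x_3 = g(1.207195) = 1.214817
x_4 = g(1.214817) = 1.213093
x_5 = g(1.213093) = 1.213484
x_6 = g(1.213484) = 1.213395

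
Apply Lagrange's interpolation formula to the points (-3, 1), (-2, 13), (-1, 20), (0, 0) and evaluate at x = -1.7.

Lagrange interpolation formula:
P(x) = Σ yᵢ × Lᵢ(x)
where Lᵢ(x) = Π_{j≠i} (x - xⱼ)/(xᵢ - xⱼ)

L_0(-1.7) = (-1.7 - (-2))/(-3 - (-2)) × (-1.7 - (-1))/(-3 - (-1)) × (-1.7 - 0)/(-3 - 0) = -0.059500
L_1(-1.7) = (-1.7 - (-3))/(-2 - (-3)) × (-1.7 - (-1))/(-2 - (-1)) × (-1.7 - 0)/(-2 - 0) = 0.773500
L_2(-1.7) = (-1.7 - (-3))/(-1 - (-3)) × (-1.7 - (-2))/(-1 - (-2)) × (-1.7 - 0)/(-1 - 0) = 0.331500
L_3(-1.7) = (-1.7 - (-3))/(0 - (-3)) × (-1.7 - (-2))/(0 - (-2)) × (-1.7 - (-1))/(0 - (-1)) = -0.045500

P(-1.7) = 1×L_0(-1.7) + 13×L_1(-1.7) + 20×L_2(-1.7) + 0×L_3(-1.7)
P(-1.7) = 16.626000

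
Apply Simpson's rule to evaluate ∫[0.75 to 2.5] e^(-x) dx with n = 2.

f(x) = e^(-x)
a = 0.75, b = 2.5, n = 2
h = (b - a)/n = 0.875000

Simpson's rule: (h/3)[f(x₀) + 4f(x₁) + 2f(x₂) + ... + f(xₙ)]

x_0 = 0.7500, f(x_0) = 0.472367, coefficient = 1
x_1 = 1.6250, f(x_1) = 0.196912, coefficient = 4
x_2 = 2.5000, f(x_2) = 0.082085, coefficient = 1

I ≈ (0.875000/3) × 1.342098 = 0.391445
Exact value: 0.390282
Error: 0.001164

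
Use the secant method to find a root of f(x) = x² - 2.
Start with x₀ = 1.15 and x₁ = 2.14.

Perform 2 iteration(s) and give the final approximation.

f(x) = x² - 2
x₀ = 1.15, x₁ = 2.14

Secant formula: x_{n+1} = x_n - f(x_n)(x_n - x_{n-1})/(f(x_n) - f(x_{n-1}))

Iteration 1:
  f(1.150000) = -0.677500
  f(2.140000) = 2.579600
  x_2 = 2.140000 - 2.579600×(2.140000 - 1.150000)/(2.579600 - (-0.677500))
       = 1.355927
Iteration 2:
  f(2.140000) = 2.579600
  f(1.355927) = -0.161462
  x_3 = 1.355927 - (-0.161462)×(1.355927 - 2.140000)/(-0.161462 - 2.579600)
       = 1.402113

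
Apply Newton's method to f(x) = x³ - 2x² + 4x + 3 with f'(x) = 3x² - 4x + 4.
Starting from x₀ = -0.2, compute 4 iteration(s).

f(x) = x³ - 2x² + 4x + 3
f'(x) = 3x² - 4x + 4
x₀ = -0.2

Newton-Raphson formula: x_{n+1} = x_n - f(x_n)/f'(x_n)

Iteration 1:
  f(-0.200000) = 2.112000
  f'(-0.200000) = 4.920000
  x_1 = -0.200000 - 2.112000/4.920000 = -0.629268
Iteration 2:
  f(-0.629268) = -0.558207
  f'(-0.629268) = 7.705009
  x_2 = -0.629268 - (-0.558207)/7.705009 = -0.556821
Iteration 3:
  f(-0.556821) = -0.020025
  f'(-0.556821) = 7.157433
  x_3 = -0.556821 - (-0.020025)/7.157433 = -0.554023
Iteration 4:
  f(-0.554023) = -0.000029
  f'(-0.554023) = 7.136918
  x_4 = -0.554023 - (-0.000029)/7.136918 = -0.554019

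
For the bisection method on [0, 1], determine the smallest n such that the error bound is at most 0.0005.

We need (b-a)/2^n ≤ 0.0005
(1 - 0)/2^n ≤ 0.0005
1/2^n ≤ 0.0005
2^n ≥ 2000
n ≥ log₂(2000) = 10.97
n ≥ 11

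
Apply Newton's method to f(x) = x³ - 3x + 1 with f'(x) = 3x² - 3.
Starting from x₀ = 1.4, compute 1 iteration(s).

f(x) = x³ - 3x + 1
f'(x) = 3x² - 3
x₀ = 1.4

Newton-Raphson formula: x_{n+1} = x_n - f(x_n)/f'(x_n)

Iteration 1:
  f(1.400000) = -0.456000
  f'(1.400000) = 2.880000
  x_1 = 1.400000 - (-0.456000)/2.880000 = 1.558333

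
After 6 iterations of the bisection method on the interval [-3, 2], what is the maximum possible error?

Bisection error bound: |error| ≤ (b-a)/2^n
|error| ≤ (2 - (-3))/2^6 = 5/2^6
|error| ≤ 0.0781250000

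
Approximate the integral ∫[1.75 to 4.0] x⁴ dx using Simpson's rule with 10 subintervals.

f(x) = x⁴
a = 1.75, b = 4.0, n = 10
h = (b - a)/n = 0.225000

Simpson's rule: (h/3)[f(x₀) + 4f(x₁) + 2f(x₂) + ... + f(xₙ)]

x_0 = 1.7500, f(x_0) = 9.378906, coefficient = 1
x_1 = 1.9750, f(x_1) = 15.214875, coefficient = 4
x_2 = 2.2000, f(x_2) = 23.425600, coefficient = 2
x_3 = 2.4250, f(x_3) = 34.581750, coefficient = 4
x_4 = 2.6500, f(x_4) = 49.315506, coefficient = 2
x_5 = 2.8750, f(x_5) = 68.320557, coefficient = 4
x_6 = 3.1000, f(x_6) = 92.352100, coefficient = 2
x_7 = 3.3250, f(x_7) = 122.226844, coefficient = 4
x_8 = 3.5500, f(x_8) = 158.823006, coefficient = 2
x_9 = 3.7750, f(x_9) = 203.080313, coefficient = 4
x_10 = 4.0000, f(x_10) = 256.000000, coefficient = 1

I ≈ (0.225000/3) × 2686.908689 = 201.518152
Exact value: 201.517383
Error: 0.000769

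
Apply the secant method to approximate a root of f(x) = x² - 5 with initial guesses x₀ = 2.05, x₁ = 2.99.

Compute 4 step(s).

f(x) = x² - 5
x₀ = 2.05, x₁ = 2.99

Secant formula: x_{n+1} = x_n - f(x_n)(x_n - x_{n-1})/(f(x_n) - f(x_{n-1}))

Iteration 1:
  f(2.050000) = -0.797500
  f(2.990000) = 3.940100
  x_2 = 2.990000 - 3.940100×(2.990000 - 2.050000)/(3.940100 - (-0.797500))
       = 2.208234
Iteration 2:
  f(2.990000) = 3.940100
  f(2.208234) = -0.123702
  x_3 = 2.208234 - (-0.123702)×(2.208234 - 2.990000)/(-0.123702 - 3.940100)
       = 2.232031
Iteration 3:
  f(2.208234) = -0.123702
  f(2.232031) = -0.018037
  x_4 = 2.232031 - (-0.018037)×(2.232031 - 2.208234)/(-0.018037 - (-0.123702))
       = 2.236093
Iteration 4:
  f(2.232031) = -0.018037
  f(2.236093) = 0.000113
  x_5 = 2.236093 - 0.000113×(2.236093 - 2.232031)/(0.000113 - (-0.018037))
       = 2.236068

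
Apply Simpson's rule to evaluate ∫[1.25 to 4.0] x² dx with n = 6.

f(x) = x²
a = 1.25, b = 4.0, n = 6
h = (b - a)/n = 0.458333

Simpson's rule: (h/3)[f(x₀) + 4f(x₁) + 2f(x₂) + ... + f(xₙ)]

x_0 = 1.2500, f(x_0) = 1.562500, coefficient = 1
x_1 = 1.7083, f(x_1) = 2.918403, coefficient = 4
x_2 = 2.1667, f(x_2) = 4.694444, coefficient = 2
x_3 = 2.6250, f(x_3) = 6.890625, coefficient = 4
x_4 = 3.0833, f(x_4) = 9.506944, coefficient = 2
x_5 = 3.5417, f(x_5) = 12.543403, coefficient = 4
x_6 = 4.0000, f(x_6) = 16.000000, coefficient = 1

I ≈ (0.458333/3) × 135.375000 = 20.682292
Exact value: 20.682292
Error: 0.000000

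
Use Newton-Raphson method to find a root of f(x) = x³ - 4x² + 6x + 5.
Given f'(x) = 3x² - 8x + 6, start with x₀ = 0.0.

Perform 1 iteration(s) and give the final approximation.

f(x) = x³ - 4x² + 6x + 5
f'(x) = 3x² - 8x + 6
x₀ = 0.0

Newton-Raphson formula: x_{n+1} = x_n - f(x_n)/f'(x_n)

Iteration 1:
  f(0.000000) = 5.000000
  f'(0.000000) = 6.000000
  x_1 = 0.000000 - 5.000000/6.000000 = -0.833333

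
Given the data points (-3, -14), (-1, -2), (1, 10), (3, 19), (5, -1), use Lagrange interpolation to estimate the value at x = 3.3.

Lagrange interpolation formula:
P(x) = Σ yᵢ × Lᵢ(x)
where Lᵢ(x) = Π_{j≠i} (x - xⱼ)/(xᵢ - xⱼ)

L_0(3.3) = (3.3 - (-1))/(-3 - (-1)) × (3.3 - 1)/(-3 - 1) × (3.3 - 3)/(-3 - 3) × (3.3 - 5)/(-3 - 5) = -0.013135
L_1(3.3) = (3.3 - (-3))/(-1 - (-3)) × (3.3 - 1)/(-1 - 1) × (3.3 - 3)/(-1 - 3) × (3.3 - 5)/(-1 - 5) = 0.076978
L_2(3.3) = (3.3 - (-3))/(1 - (-3)) × (3.3 - (-1))/(1 - (-1)) × (3.3 - 3)/(1 - 3) × (3.3 - 5)/(1 - 5) = -0.215873
L_3(3.3) = (3.3 - (-3))/(3 - (-3)) × (3.3 - (-1))/(3 - (-1)) × (3.3 - 1)/(3 - 1) × (3.3 - 5)/(3 - 5) = 1.103353
L_4(3.3) = (3.3 - (-3))/(5 - (-3)) × (3.3 - (-1))/(5 - (-1)) × (3.3 - 1)/(5 - 1) × (3.3 - 3)/(5 - 3) = 0.048677

P(3.3) = (-14)×L_0(3.3) + (-2)×L_1(3.3) + 10×L_2(3.3) + 19×L_3(3.3) + (-1)×L_4(3.3)
P(3.3) = 18.786234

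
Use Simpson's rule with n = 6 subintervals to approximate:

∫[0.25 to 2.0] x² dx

f(x) = x²
a = 0.25, b = 2.0, n = 6
h = (b - a)/n = 0.291667

Simpson's rule: (h/3)[f(x₀) + 4f(x₁) + 2f(x₂) + ... + f(xₙ)]

x_0 = 0.2500, f(x_0) = 0.062500, coefficient = 1
x_1 = 0.5417, f(x_1) = 0.293403, coefficient = 4
x_2 = 0.8333, f(x_2) = 0.694444, coefficient = 2
x_3 = 1.1250, f(x_3) = 1.265625, coefficient = 4
x_4 = 1.4167, f(x_4) = 2.006944, coefficient = 2
x_5 = 1.7083, f(x_5) = 2.918403, coefficient = 4
x_6 = 2.0000, f(x_6) = 4.000000, coefficient = 1

I ≈ (0.291667/3) × 27.375000 = 2.661458
Exact value: 2.661458
Error: 0.000000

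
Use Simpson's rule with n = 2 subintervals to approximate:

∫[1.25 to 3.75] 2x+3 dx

f(x) = 2x+3
a = 1.25, b = 3.75, n = 2
h = (b - a)/n = 1.250000

Simpson's rule: (h/3)[f(x₀) + 4f(x₁) + 2f(x₂) + ... + f(xₙ)]

x_0 = 1.2500, f(x_0) = 5.500000, coefficient = 1
x_1 = 2.5000, f(x_1) = 8.000000, coefficient = 4
x_2 = 3.7500, f(x_2) = 10.500000, coefficient = 1

I ≈ (1.250000/3) × 48.000000 = 20.000000
Exact value: 20.000000
Error: 0.000000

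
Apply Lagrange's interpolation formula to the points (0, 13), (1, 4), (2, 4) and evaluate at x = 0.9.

Lagrange interpolation formula:
P(x) = Σ yᵢ × Lᵢ(x)
where Lᵢ(x) = Π_{j≠i} (x - xⱼ)/(xᵢ - xⱼ)

L_0(0.9) = (0.9 - 1)/(0 - 1) × (0.9 - 2)/(0 - 2) = 0.055000
L_1(0.9) = (0.9 - 0)/(1 - 0) × (0.9 - 2)/(1 - 2) = 0.990000
L_2(0.9) = (0.9 - 0)/(2 - 0) × (0.9 - 1)/(2 - 1) = -0.045000

P(0.9) = 13×L_0(0.9) + 4×L_1(0.9) + 4×L_2(0.9)
P(0.9) = 4.495000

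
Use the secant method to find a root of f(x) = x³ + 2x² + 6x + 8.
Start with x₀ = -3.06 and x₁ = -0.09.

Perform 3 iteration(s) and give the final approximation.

f(x) = x³ + 2x² + 6x + 8
x₀ = -3.06, x₁ = -0.09

Secant formula: x_{n+1} = x_n - f(x_n)(x_n - x_{n-1})/(f(x_n) - f(x_{n-1}))

Iteration 1:
  f(-3.060000) = -20.285416
  f(-0.090000) = 7.475471
  x_2 = -0.090000 - 7.475471×(-0.090000 - (-3.060000))/(7.475471 - (-20.285416))
       = -0.889764
Iteration 2:
  f(-0.090000) = 7.475471
  f(-0.889764) = 3.540369
  x_3 = -0.889764 - 3.540369×(-0.889764 - (-0.090000))/(3.540369 - 7.475471)
       = -1.609303
Iteration 3:
  f(-0.889764) = 3.540369
  f(-1.609303) = -0.643966
  x_4 = -1.609303 - (-0.643966)×(-1.609303 - (-0.889764))/(-0.643966 - 3.540369)
       = -1.498566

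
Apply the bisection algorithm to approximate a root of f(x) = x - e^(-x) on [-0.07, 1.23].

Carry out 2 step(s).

f(x) = x - e^(-x)
Initial interval: [-0.07, 1.23]

Iteration 1:
  c_1 = (-0.070000 + 1.230000)/2 = 0.580000
  f(c_1) = f(0.580000) = 0.020102
  f(a) × f(c) < 0, new interval: [-0.070000, 0.580000]
Iteration 2:
  c_2 = (-0.070000 + 0.580000)/2 = 0.255000
  f(c_2) = f(0.255000) = -0.519916
  f(a) × f(c) ≥ 0, new interval: [0.255000, 0.580000]

After 2 iteration(s), the approximation is c_2 = 0.255000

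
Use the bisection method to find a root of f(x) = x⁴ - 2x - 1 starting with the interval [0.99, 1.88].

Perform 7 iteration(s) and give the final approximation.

f(x) = x⁴ - 2x - 1
Initial interval: [0.99, 1.88]

Iteration 1:
  c_1 = (0.990000 + 1.880000)/2 = 1.435000
  f(c_1) = f(1.435000) = 0.370408
  f(a) × f(c) < 0, new interval: [0.990000, 1.435000]
Iteration 2:
  c_2 = (0.990000 + 1.435000)/2 = 1.212500
  f(c_2) = f(1.212500) = -1.263641
  f(a) × f(c) ≥ 0, new interval: [1.212500, 1.435000]
Iteration 3:
  c_3 = (1.212500 + 1.435000)/2 = 1.323750
  f(c_3) = f(1.323750) = -0.576895
  f(a) × f(c) ≥ 0, new interval: [1.323750, 1.435000]
Iteration 4:
  c_4 = (1.323750 + 1.435000)/2 = 1.379375
  f(c_4) = f(1.379375) = -0.138576
  f(a) × f(c) ≥ 0, new interval: [1.379375, 1.435000]
Iteration 5:
  c_5 = (1.379375 + 1.435000)/2 = 1.407188
  f(c_5) = f(1.407188) = 0.106725
  f(a) × f(c) < 0, new interval: [1.379375, 1.407188]
Iteration 6:
  c_6 = (1.379375 + 1.407188)/2 = 1.393281
  f(c_6) = f(1.393281) = -0.018178
  f(a) × f(c) ≥ 0, new interval: [1.393281, 1.407188]
Iteration 7:
  c_7 = (1.393281 + 1.407188)/2 = 1.400234
  f(c_7) = f(1.400234) = 0.043704
  f(a) × f(c) < 0, new interval: [1.393281, 1.400234]

After 7 iteration(s), the approximation is c_7 = 1.400234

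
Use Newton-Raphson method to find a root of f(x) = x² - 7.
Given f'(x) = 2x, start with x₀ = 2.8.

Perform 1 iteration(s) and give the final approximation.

f(x) = x² - 7
f'(x) = 2x
x₀ = 2.8

Newton-Raphson formula: x_{n+1} = x_n - f(x_n)/f'(x_n)

Iteration 1:
  f(2.800000) = 0.840000
  f'(2.800000) = 5.600000
  x_1 = 2.800000 - 0.840000/5.600000 = 2.650000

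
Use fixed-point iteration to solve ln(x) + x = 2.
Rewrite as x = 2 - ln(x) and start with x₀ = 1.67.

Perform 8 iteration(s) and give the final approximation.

Equation: ln(x) + x = 2
Fixed-point form: x = 2 - ln(x)
x₀ = 1.67

x_1 = g(1.670000) = 1.487176
x_2 = g(1.487176) = 1.603121
x_3 = g(1.603121) = 1.528048
x_4 = g(1.528048) = 1.576009
x_5 = g(1.576009) = 1.545104
x_6 = g(1.545104) = 1.564909
x_7 = g(1.564909) = 1.552173
x_8 = g(1.552173) = 1.560344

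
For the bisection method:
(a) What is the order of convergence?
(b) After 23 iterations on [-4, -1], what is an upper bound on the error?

(a) Bisection has linear (order 1) convergence; the error is halved each step.

(b) Error bound = (b-a)/2^n = (-1 - (-4))/2^{23}
    = 3/2^{23}

(a) 1 (linear); (b) error ≤ 3.58e-07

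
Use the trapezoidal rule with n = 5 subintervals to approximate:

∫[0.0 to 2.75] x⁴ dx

f(x) = x⁴
a = 0.0, b = 2.75, n = 5
h = (b - a)/n = 0.550000

Trapezoidal rule: (h/2)[f(x₀) + 2f(x₁) + 2f(x₂) + ... + f(xₙ)]

x_0 = 0.0000, f(x_0) = 0.000000, coefficient = 1
x_1 = 0.5500, f(x_1) = 0.091506, coefficient = 2
x_2 = 1.1000, f(x_2) = 1.464100, coefficient = 2
x_3 = 1.6500, f(x_3) = 7.412006, coefficient = 2
x_4 = 2.2000, f(x_4) = 23.425600, coefficient = 2
x_5 = 2.7500, f(x_5) = 57.191406, coefficient = 1

I ≈ (0.550000/2) × 121.977831 = 33.543904
Exact value: 31.455273
Error: 2.088630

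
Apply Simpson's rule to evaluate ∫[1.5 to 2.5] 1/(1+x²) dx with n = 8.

f(x) = 1/(1+x²)
a = 1.5, b = 2.5, n = 8
h = (b - a)/n = 0.125000

Simpson's rule: (h/3)[f(x₀) + 4f(x₁) + 2f(x₂) + ... + f(xₙ)]

x_0 = 1.5000, f(x_0) = 0.307692, coefficient = 1
x_1 = 1.6250, f(x_1) = 0.274678, coefficient = 4
x_2 = 1.7500, f(x_2) = 0.246154, coefficient = 2
x_3 = 1.8750, f(x_3) = 0.221453, coefficient = 4
x_4 = 2.0000, f(x_4) = 0.200000, coefficient = 2
x_5 = 2.1250, f(x_5) = 0.181303, coefficient = 4
x_6 = 2.2500, f(x_6) = 0.164948, coefficient = 2
x_7 = 2.3750, f(x_7) = 0.150588, coefficient = 4
x_8 = 2.5000, f(x_8) = 0.137931, coefficient = 1

I ≈ (0.125000/3) × 4.979919 = 0.207497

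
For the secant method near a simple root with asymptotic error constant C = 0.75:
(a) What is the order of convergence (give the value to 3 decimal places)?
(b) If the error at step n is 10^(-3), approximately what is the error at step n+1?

(a) Secant method has superlinear convergence with order φ = (1+√5)/2 ≈ 1.618.
    This means |e_{n+1}| ≈ C|e_n|^1.618.

(b) With |e_n| = 10^(-3) and C = 0.75:
    |e_{n+1}| ≈ 0.75 × (10^(-3))^1.618 = 0.75 × 10^(-4.85)

(a) ≈ 1.618 (golden ratio); (b) |e_{n+1}| ≈ 1.049e-05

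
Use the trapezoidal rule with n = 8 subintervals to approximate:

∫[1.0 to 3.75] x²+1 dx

f(x) = x²+1
a = 1.0, b = 3.75, n = 8
h = (b - a)/n = 0.343750

Trapezoidal rule: (h/2)[f(x₀) + 2f(x₁) + 2f(x₂) + ... + f(xₙ)]

x_0 = 1.0000, f(x_0) = 2.000000, coefficient = 1
x_1 = 1.3438, f(x_1) = 2.805664, coefficient = 2
x_2 = 1.6875, f(x_2) = 3.847656, coefficient = 2
x_3 = 2.0312, f(x_3) = 5.125977, coefficient = 2
x_4 = 2.3750, f(x_4) = 6.640625, coefficient = 2
x_5 = 2.7188, f(x_5) = 8.391602, coefficient = 2
x_6 = 3.0625, f(x_6) = 10.378906, coefficient = 2
x_7 = 3.4062, f(x_7) = 12.602539, coefficient = 2
x_8 = 3.7500, f(x_8) = 15.062500, coefficient = 1

I ≈ (0.343750/2) × 116.648438 = 20.048950
Exact value: 19.994792
Error: 0.054159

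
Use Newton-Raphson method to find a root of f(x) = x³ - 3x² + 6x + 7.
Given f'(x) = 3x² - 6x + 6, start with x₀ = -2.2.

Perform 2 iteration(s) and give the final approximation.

f(x) = x³ - 3x² + 6x + 7
f'(x) = 3x² - 6x + 6
x₀ = -2.2

Newton-Raphson formula: x_{n+1} = x_n - f(x_n)/f'(x_n)

Iteration 1:
  f(-2.200000) = -31.368000
  f'(-2.200000) = 33.720000
  x_1 = -2.200000 - (-31.368000)/33.720000 = -1.269751
Iteration 2:
  f(-1.269751) = -7.502485
  f'(-1.269751) = 18.455307
  x_2 = -1.269751 - (-7.502485)/18.455307 = -0.863229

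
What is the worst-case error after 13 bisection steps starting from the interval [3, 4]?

Bisection error bound: |error| ≤ (b-a)/2^n
|error| ≤ (4 - 3)/2^13 = 1/2^13
|error| ≤ 0.0001220703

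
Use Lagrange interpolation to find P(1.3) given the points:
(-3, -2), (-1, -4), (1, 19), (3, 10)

Lagrange interpolation formula:
P(x) = Σ yᵢ × Lᵢ(x)
where Lᵢ(x) = Π_{j≠i} (x - xⱼ)/(xᵢ - xⱼ)

L_0(1.3) = (1.3 - (-1))/(-3 - (-1)) × (1.3 - 1)/(-3 - 1) × (1.3 - 3)/(-3 - 3) = 0.024438
L_1(1.3) = (1.3 - (-3))/(-1 - (-3)) × (1.3 - 1)/(-1 - 1) × (1.3 - 3)/(-1 - 3) = -0.137063
L_2(1.3) = (1.3 - (-3))/(1 - (-3)) × (1.3 - (-1))/(1 - (-1)) × (1.3 - 3)/(1 - 3) = 1.050812
L_3(1.3) = (1.3 - (-3))/(3 - (-3)) × (1.3 - (-1))/(3 - (-1)) × (1.3 - 1)/(3 - 1) = 0.061813

P(1.3) = (-2)×L_0(1.3) + (-4)×L_1(1.3) + 19×L_2(1.3) + 10×L_3(1.3)
P(1.3) = 21.082937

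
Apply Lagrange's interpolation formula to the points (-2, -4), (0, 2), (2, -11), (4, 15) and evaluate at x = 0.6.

Lagrange interpolation formula:
P(x) = Σ yᵢ × Lᵢ(x)
where Lᵢ(x) = Π_{j≠i} (x - xⱼ)/(xᵢ - xⱼ)

L_0(0.6) = (0.6 - 0)/(-2 - 0) × (0.6 - 2)/(-2 - 2) × (0.6 - 4)/(-2 - 4) = -0.059500
L_1(0.6) = (0.6 - (-2))/(0 - (-2)) × (0.6 - 2)/(0 - 2) × (0.6 - 4)/(0 - 4) = 0.773500
L_2(0.6) = (0.6 - (-2))/(2 - (-2)) × (0.6 - 0)/(2 - 0) × (0.6 - 4)/(2 - 4) = 0.331500
L_3(0.6) = (0.6 - (-2))/(4 - (-2)) × (0.6 - 0)/(4 - 0) × (0.6 - 2)/(4 - 2) = -0.045500

P(0.6) = (-4)×L_0(0.6) + 2×L_1(0.6) + (-11)×L_2(0.6) + 15×L_3(0.6)
P(0.6) = -2.544000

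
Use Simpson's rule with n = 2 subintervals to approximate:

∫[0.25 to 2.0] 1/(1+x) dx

f(x) = 1/(1+x)
a = 0.25, b = 2.0, n = 2
h = (b - a)/n = 0.875000

Simpson's rule: (h/3)[f(x₀) + 4f(x₁) + 2f(x₂) + ... + f(xₙ)]

x_0 = 0.2500, f(x_0) = 0.800000, coefficient = 1
x_1 = 1.1250, f(x_1) = 0.470588, coefficient = 4
x_2 = 2.0000, f(x_2) = 0.333333, coefficient = 1

I ≈ (0.875000/3) × 3.015686 = 0.879575
Exact value: 0.875469
Error: 0.004106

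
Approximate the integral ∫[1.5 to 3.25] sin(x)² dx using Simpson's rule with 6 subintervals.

f(x) = sin(x)²
a = 1.5, b = 3.25, n = 6
h = (b - a)/n = 0.291667

Simpson's rule: (h/3)[f(x₀) + 4f(x₁) + 2f(x₂) + ... + f(xₙ)]

x_0 = 1.5000, f(x_0) = 0.994996, coefficient = 1
x_1 = 1.7917, f(x_1) = 0.952004, coefficient = 4
x_2 = 2.0833, f(x_2) = 0.759518, coefficient = 2
x_3 = 2.3750, f(x_3) = 0.481199, coefficient = 4
x_4 = 2.6667, f(x_4) = 0.209098, coefficient = 2
x_5 = 2.9583, f(x_5) = 0.033210, coefficient = 4
x_6 = 3.2500, f(x_6) = 0.011706, coefficient = 1

I ≈ (0.291667/3) × 8.809587 = 0.856488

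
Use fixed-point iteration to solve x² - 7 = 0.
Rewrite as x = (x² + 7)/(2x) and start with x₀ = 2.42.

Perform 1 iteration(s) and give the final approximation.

Equation: x² - 7 = 0
Fixed-point form: x = (x² + 7)/(2x)
x₀ = 2.42

x_1 = g(2.420000) = 2.656281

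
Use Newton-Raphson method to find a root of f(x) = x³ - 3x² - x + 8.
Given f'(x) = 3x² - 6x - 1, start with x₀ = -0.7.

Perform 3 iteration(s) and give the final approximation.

f(x) = x³ - 3x² - x + 8
f'(x) = 3x² - 6x - 1
x₀ = -0.7

Newton-Raphson formula: x_{n+1} = x_n - f(x_n)/f'(x_n)

Iteration 1:
  f(-0.700000) = 6.887000
  f'(-0.700000) = 4.670000
  x_1 = -0.700000 - 6.887000/4.670000 = -2.174732
Iteration 2:
  f(-2.174732) = -14.298961
  f'(-2.174732) = 26.236776
  x_2 = -2.174732 - (-14.298961)/26.236776 = -1.629735
Iteration 3:
  f(-1.629735) = -2.667016
  f'(-1.629735) = 16.746526
  x_3 = -1.629735 - (-2.667016)/16.746526 = -1.470478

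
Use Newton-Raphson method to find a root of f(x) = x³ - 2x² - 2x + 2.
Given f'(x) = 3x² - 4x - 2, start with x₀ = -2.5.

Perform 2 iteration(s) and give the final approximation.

f(x) = x³ - 2x² - 2x + 2
f'(x) = 3x² - 4x - 2
x₀ = -2.5

Newton-Raphson formula: x_{n+1} = x_n - f(x_n)/f'(x_n)

Iteration 1:
  f(-2.500000) = -21.125000
  f'(-2.500000) = 26.750000
  x_1 = -2.500000 - (-21.125000)/26.750000 = -1.710280
Iteration 2:
  f(-1.710280) = -5.432228
  f'(-1.710280) = 13.616298
  x_2 = -1.710280 - (-5.432228)/13.616298 = -1.311330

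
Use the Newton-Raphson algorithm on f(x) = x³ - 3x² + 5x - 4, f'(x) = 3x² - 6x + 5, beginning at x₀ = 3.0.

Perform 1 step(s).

f(x) = x³ - 3x² + 5x - 4
f'(x) = 3x² - 6x + 5
x₀ = 3.0

Newton-Raphson formula: x_{n+1} = x_n - f(x_n)/f'(x_n)

Iteration 1:
  f(3.000000) = 11.000000
  f'(3.000000) = 14.000000
  x_1 = 3.000000 - 11.000000/14.000000 = 2.214286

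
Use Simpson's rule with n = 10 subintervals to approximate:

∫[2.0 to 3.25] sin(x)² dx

f(x) = sin(x)²
a = 2.0, b = 3.25, n = 10
h = (b - a)/n = 0.125000

Simpson's rule: (h/3)[f(x₀) + 4f(x₁) + 2f(x₂) + ... + f(xₙ)]

x_0 = 2.0000, f(x_0) = 0.826822, coefficient = 1
x_1 = 2.1250, f(x_1) = 0.723044, coefficient = 4
x_2 = 2.2500, f(x_2) = 0.605398, coefficient = 2
x_3 = 2.3750, f(x_3) = 0.481199, coefficient = 4
x_4 = 2.5000, f(x_4) = 0.358169, coefficient = 2
x_5 = 2.6250, f(x_5) = 0.243957, coefficient = 4
x_6 = 2.7500, f(x_6) = 0.145665, coefficient = 2
x_7 = 2.8750, f(x_7) = 0.069404, coefficient = 4
x_8 = 3.0000, f(x_8) = 0.019915, coefficient = 2
x_9 = 3.1250, f(x_9) = 0.000275, coefficient = 4
x_10 = 3.2500, f(x_10) = 0.011706, coefficient = 1

I ≈ (0.125000/3) × 9.168338 = 0.382014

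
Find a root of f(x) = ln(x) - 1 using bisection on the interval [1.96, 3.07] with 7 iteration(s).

f(x) = ln(x) - 1
Initial interval: [1.96, 3.07]

Iteration 1:
  c_1 = (1.960000 + 3.070000)/2 = 2.515000
  f(c_1) = f(2.515000) = -0.077727
  f(a) × f(c) ≥ 0, new interval: [2.515000, 3.070000]
Iteration 2:
  c_2 = (2.515000 + 3.070000)/2 = 2.792500
  f(c_2) = f(2.792500) = 0.026937
  f(a) × f(c) < 0, new interval: [2.515000, 2.792500]
Iteration 3:
  c_3 = (2.515000 + 2.792500)/2 = 2.653750
  f(c_3) = f(2.653750) = -0.024026
  f(a) × f(c) ≥ 0, new interval: [2.653750, 2.792500]
Iteration 4:
  c_4 = (2.653750 + 2.792500)/2 = 2.723125
  f(c_4) = f(2.723125) = 0.001780
  f(a) × f(c) < 0, new interval: [2.653750, 2.723125]
Iteration 5:
  c_5 = (2.653750 + 2.723125)/2 = 2.688437
  f(c_5) = f(2.688437) = -0.011040
  f(a) × f(c) ≥ 0, new interval: [2.688437, 2.723125]
Iteration 6:
  c_6 = (2.688437 + 2.723125)/2 = 2.705781
  f(c_6) = f(2.705781) = -0.004609
  f(a) × f(c) ≥ 0, new interval: [2.705781, 2.723125]
Iteration 7:
  c_7 = (2.705781 + 2.723125)/2 = 2.714453
  f(c_7) = f(2.714453) = -0.001409
  f(a) × f(c) ≥ 0, new interval: [2.714453, 2.723125]

After 7 iteration(s), the approximation is c_7 = 2.714453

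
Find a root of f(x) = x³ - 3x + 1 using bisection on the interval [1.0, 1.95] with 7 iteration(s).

f(x) = x³ - 3x + 1
Initial interval: [1.0, 1.95]

Iteration 1:
  c_1 = (1.000000 + 1.950000)/2 = 1.475000
  f(c_1) = f(1.475000) = -0.215953
  f(a) × f(c) ≥ 0, new interval: [1.475000, 1.950000]
Iteration 2:
  c_2 = (1.475000 + 1.950000)/2 = 1.712500
  f(c_2) = f(1.712500) = 0.884674
  f(a) × f(c) < 0, new interval: [1.475000, 1.712500]
Iteration 3:
  c_3 = (1.475000 + 1.712500)/2 = 1.593750
  f(c_3) = f(1.593750) = 0.266937
  f(a) × f(c) < 0, new interval: [1.475000, 1.593750]
Iteration 4:
  c_4 = (1.475000 + 1.593750)/2 = 1.534375
  f(c_4) = f(1.534375) = 0.009264
  f(a) × f(c) < 0, new interval: [1.475000, 1.534375]
Iteration 5:
  c_5 = (1.475000 + 1.534375)/2 = 1.504688
  f(c_5) = f(1.504688) = -0.107323
  f(a) × f(c) ≥ 0, new interval: [1.504688, 1.534375]
Iteration 6:
  c_6 = (1.504688 + 1.534375)/2 = 1.519531
  f(c_6) = f(1.519531) = -0.050034
  f(a) × f(c) ≥ 0, new interval: [1.519531, 1.534375]
Iteration 7:
  c_7 = (1.519531 + 1.534375)/2 = 1.526953
  f(c_7) = f(1.526953) = -0.020637
  f(a) × f(c) ≥ 0, new interval: [1.526953, 1.534375]

After 7 iteration(s), the approximation is c_7 = 1.526953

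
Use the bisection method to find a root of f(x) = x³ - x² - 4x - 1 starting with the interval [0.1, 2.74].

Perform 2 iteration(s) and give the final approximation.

f(x) = x³ - x² - 4x - 1
Initial interval: [0.1, 2.74]

Iteration 1:
  c_1 = (0.100000 + 2.740000)/2 = 1.420000
  f(c_1) = f(1.420000) = -5.833112
  f(a) × f(c) ≥ 0, new interval: [1.420000, 2.740000]
Iteration 2:
  c_2 = (1.420000 + 2.740000)/2 = 2.080000
  f(c_2) = f(2.080000) = -4.647488
  f(a) × f(c) ≥ 0, new interval: [2.080000, 2.740000]

After 2 iteration(s), the approximation is c_2 = 2.080000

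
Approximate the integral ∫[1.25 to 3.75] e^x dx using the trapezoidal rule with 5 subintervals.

f(x) = e^x
a = 1.25, b = 3.75, n = 5
h = (b - a)/n = 0.500000

Trapezoidal rule: (h/2)[f(x₀) + 2f(x₁) + 2f(x₂) + ... + f(xₙ)]

x_0 = 1.2500, f(x_0) = 3.490343, coefficient = 1
x_1 = 1.7500, f(x_1) = 5.754603, coefficient = 2
x_2 = 2.2500, f(x_2) = 9.487736, coefficient = 2
x_3 = 2.7500, f(x_3) = 15.642632, coefficient = 2
x_4 = 3.2500, f(x_4) = 25.790340, coefficient = 2
x_5 = 3.7500, f(x_5) = 42.521082, coefficient = 1

I ≈ (0.500000/2) × 159.362046 = 39.840511
Exact value: 39.030739
Error: 0.809772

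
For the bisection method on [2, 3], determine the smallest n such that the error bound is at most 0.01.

We need (b-a)/2^n ≤ 0.01
(3 - 2)/2^n ≤ 0.01
1/2^n ≤ 0.01
2^n ≥ 100
n ≥ log₂(100) = 6.64
n ≥ 7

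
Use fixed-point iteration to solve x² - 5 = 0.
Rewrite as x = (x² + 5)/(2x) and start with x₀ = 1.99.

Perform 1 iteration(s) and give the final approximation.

Equation: x² - 5 = 0
Fixed-point form: x = (x² + 5)/(2x)
x₀ = 1.99

x_1 = g(1.990000) = 2.251281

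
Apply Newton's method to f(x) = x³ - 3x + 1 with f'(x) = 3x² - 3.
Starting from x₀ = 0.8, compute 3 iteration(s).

f(x) = x³ - 3x + 1
f'(x) = 3x² - 3
x₀ = 0.8

Newton-Raphson formula: x_{n+1} = x_n - f(x_n)/f'(x_n)

Iteration 1:
  f(0.800000) = -0.888000
  f'(0.800000) = -1.080000
  x_1 = 0.800000 - (-0.888000)/(-1.080000) = -0.022222
Iteration 2:
  f(-0.022222) = 1.066656
  f'(-0.022222) = -2.998519
  x_2 = -0.022222 - 1.066656/(-2.998519) = 0.333505
Iteration 3:
  f(0.333505) = 0.036578
  f'(0.333505) = -2.666323
  x_3 = 0.333505 - 0.036578/(-2.666323) = 0.347224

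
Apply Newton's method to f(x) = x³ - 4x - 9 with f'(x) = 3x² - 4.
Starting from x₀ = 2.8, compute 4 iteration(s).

f(x) = x³ - 4x - 9
f'(x) = 3x² - 4
x₀ = 2.8

Newton-Raphson formula: x_{n+1} = x_n - f(x_n)/f'(x_n)

Iteration 1:
  f(2.800000) = 1.752000
  f'(2.800000) = 19.520000
  x_1 = 2.800000 - 1.752000/19.520000 = 2.710246
Iteration 2:
  f(2.710246) = 0.066946
  f'(2.710246) = 18.036299
  x_2 = 2.710246 - 0.066946/18.036299 = 2.706534
Iteration 3:
  f(2.706534) = 0.000112
  f'(2.706534) = 17.975982
  x_3 = 2.706534 - 0.000112/17.975982 = 2.706528
Iteration 4:
  f(2.706528) = 0.000000
  f'(2.706528) = 17.975881
  x_4 = 2.706528 - 0.000000/17.975881 = 2.706528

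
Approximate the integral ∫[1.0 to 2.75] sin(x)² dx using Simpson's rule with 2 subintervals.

f(x) = sin(x)²
a = 1.0, b = 2.75, n = 2
h = (b - a)/n = 0.875000

Simpson's rule: (h/3)[f(x₀) + 4f(x₁) + 2f(x₂) + ... + f(xₙ)]

x_0 = 1.0000, f(x_0) = 0.708073, coefficient = 1
x_1 = 1.8750, f(x_1) = 0.910280, coefficient = 4
x_2 = 2.7500, f(x_2) = 0.145665, coefficient = 1

I ≈ (0.875000/3) × 4.494857 = 1.311000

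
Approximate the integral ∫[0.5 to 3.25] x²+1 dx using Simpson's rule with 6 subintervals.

f(x) = x²+1
a = 0.5, b = 3.25, n = 6
h = (b - a)/n = 0.458333

Simpson's rule: (h/3)[f(x₀) + 4f(x₁) + 2f(x₂) + ... + f(xₙ)]

x_0 = 0.5000, f(x_0) = 1.250000, coefficient = 1
x_1 = 0.9583, f(x_1) = 1.918403, coefficient = 4
x_2 = 1.4167, f(x_2) = 3.006944, coefficient = 2
x_3 = 1.8750, f(x_3) = 4.515625, coefficient = 4
x_4 = 2.3333, f(x_4) = 6.444444, coefficient = 2
x_5 = 2.7917, f(x_5) = 8.793403, coefficient = 4
x_6 = 3.2500, f(x_6) = 11.562500, coefficient = 1

I ≈ (0.458333/3) × 92.625000 = 14.151042
Exact value: 14.151042
Error: 0.000000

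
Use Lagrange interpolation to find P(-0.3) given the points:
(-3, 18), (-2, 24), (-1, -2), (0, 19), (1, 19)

Lagrange interpolation formula:
P(x) = Σ yᵢ × Lᵢ(x)
where Lᵢ(x) = Π_{j≠i} (x - xⱼ)/(xᵢ - xⱼ)

L_0(-0.3) = (-0.3 - (-2))/(-3 - (-2)) × (-0.3 - (-1))/(-3 - (-1)) × (-0.3 - 0)/(-3 - 0) × (-0.3 - 1)/(-3 - 1) = 0.019337
L_1(-0.3) = (-0.3 - (-3))/(-2 - (-3)) × (-0.3 - (-1))/(-2 - (-1)) × (-0.3 - 0)/(-2 - 0) × (-0.3 - 1)/(-2 - 1) = -0.122850
L_2(-0.3) = (-0.3 - (-3))/(-1 - (-3)) × (-0.3 - (-2))/(-1 - (-2)) × (-0.3 - 0)/(-1 - 0) × (-0.3 - 1)/(-1 - 1) = 0.447525
L_3(-0.3) = (-0.3 - (-3))/(0 - (-3)) × (-0.3 - (-2))/(0 - (-2)) × (-0.3 - (-1))/(0 - (-1)) × (-0.3 - 1)/(0 - 1) = 0.696150
L_4(-0.3) = (-0.3 - (-3))/(1 - (-3)) × (-0.3 - (-2))/(1 - (-2)) × (-0.3 - (-1))/(1 - (-1)) × (-0.3 - 0)/(1 - 0) = -0.040162

P(-0.3) = 18×L_0(-0.3) + 24×L_1(-0.3) + (-2)×L_2(-0.3) + 19×L_3(-0.3) + 19×L_4(-0.3)
P(-0.3) = 8.968388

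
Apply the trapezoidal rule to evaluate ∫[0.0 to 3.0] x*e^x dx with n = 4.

f(x) = x*e^x
a = 0.0, b = 3.0, n = 4
h = (b - a)/n = 0.750000

Trapezoidal rule: (h/2)[f(x₀) + 2f(x₁) + 2f(x₂) + ... + f(xₙ)]

x_0 = 0.0000, f(x_0) = 0.000000, coefficient = 1
x_1 = 0.7500, f(x_1) = 1.587750, coefficient = 2
x_2 = 1.5000, f(x_2) = 6.722534, coefficient = 2
x_3 = 2.2500, f(x_3) = 21.347406, coefficient = 2
x_4 = 3.0000, f(x_4) = 60.256611, coefficient = 1

I ≈ (0.750000/2) × 119.571989 = 44.839496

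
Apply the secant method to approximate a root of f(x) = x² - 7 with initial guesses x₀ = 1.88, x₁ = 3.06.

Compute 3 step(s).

f(x) = x² - 7
x₀ = 1.88, x₁ = 3.06

Secant formula: x_{n+1} = x_n - f(x_n)(x_n - x_{n-1})/(f(x_n) - f(x_{n-1}))

Iteration 1:
  f(1.880000) = -3.465600
  f(3.060000) = 2.363600
  x_2 = 3.060000 - 2.363600×(3.060000 - 1.880000)/(2.363600 - (-3.465600))
       = 2.581538
Iteration 2:
  f(3.060000) = 2.363600
  f(2.581538) = -0.335659
  x_3 = 2.581538 - (-0.335659)×(2.581538 - 3.060000)/(-0.335659 - 2.363600)
       = 2.641036
Iteration 3:
  f(2.581538) = -0.335659
  f(2.641036) = -0.024927
  x_4 = 2.641036 - (-0.024927)×(2.641036 - 2.581538)/(-0.024927 - (-0.335659))
       = 2.645809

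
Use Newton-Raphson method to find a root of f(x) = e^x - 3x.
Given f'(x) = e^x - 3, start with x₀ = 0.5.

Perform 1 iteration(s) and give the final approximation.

f(x) = e^x - 3x
f'(x) = e^x - 3
x₀ = 0.5

Newton-Raphson formula: x_{n+1} = x_n - f(x_n)/f'(x_n)

Iteration 1:
  f(0.500000) = 0.148721
  f'(0.500000) = -1.351279
  x_1 = 0.500000 - 0.148721/(-1.351279) = 0.610060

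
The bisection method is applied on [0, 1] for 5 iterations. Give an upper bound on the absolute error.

Bisection error bound: |error| ≤ (b-a)/2^n
|error| ≤ (1 - 0)/2^5 = 1/2^5
|error| ≤ 0.0312500000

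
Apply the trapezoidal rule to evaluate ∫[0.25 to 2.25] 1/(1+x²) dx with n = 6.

f(x) = 1/(1+x²)
a = 0.25, b = 2.25, n = 6
h = (b - a)/n = 0.333333

Trapezoidal rule: (h/2)[f(x₀) + 2f(x₁) + 2f(x₂) + ... + f(xₙ)]

x_0 = 0.2500, f(x_0) = 0.941176, coefficient = 1
x_1 = 0.5833, f(x_1) = 0.746114, coefficient = 2
x_2 = 0.9167, f(x_2) = 0.543396, coefficient = 2
x_3 = 1.2500, f(x_3) = 0.390244, coefficient = 2
x_4 = 1.5833, f(x_4) = 0.285149, coefficient = 2
x_5 = 1.9167, f(x_5) = 0.213967, coefficient = 2
x_6 = 2.2500, f(x_6) = 0.164948, coefficient = 1

I ≈ (0.333333/2) × 5.463865 = 0.910644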